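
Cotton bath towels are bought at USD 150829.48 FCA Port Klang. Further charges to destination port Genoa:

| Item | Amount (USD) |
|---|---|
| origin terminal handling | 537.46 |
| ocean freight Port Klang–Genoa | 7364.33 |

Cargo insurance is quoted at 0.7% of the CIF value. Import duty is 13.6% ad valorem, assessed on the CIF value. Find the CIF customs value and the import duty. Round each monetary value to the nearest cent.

CIF value: USD 159850.22; import duty: USD 21739.63

Let C be the CIF value. C = FCA price + pre-shipment costs + freight + 0.7% × C
C − 0.7% × C = 150829.48 + 537.46 + 7364.33
0.993 × C = 158731.27
C = 158731.27 / 0.993 = 159850.22
Insurance premium = 0.7% × 159850.22 = 1118.95
Import duty = 159850.22 × 13.6% = 21739.63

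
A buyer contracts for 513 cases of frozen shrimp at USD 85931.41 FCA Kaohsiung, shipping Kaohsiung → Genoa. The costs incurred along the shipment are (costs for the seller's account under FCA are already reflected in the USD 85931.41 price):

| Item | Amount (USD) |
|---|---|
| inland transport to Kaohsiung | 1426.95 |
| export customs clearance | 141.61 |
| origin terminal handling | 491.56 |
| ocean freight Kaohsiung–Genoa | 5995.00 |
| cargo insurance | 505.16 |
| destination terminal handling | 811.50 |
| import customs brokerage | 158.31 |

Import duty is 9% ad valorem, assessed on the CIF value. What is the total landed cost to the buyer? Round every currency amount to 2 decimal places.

Total landed cost: USD 102256.02

FCA: the seller delivers export-cleared goods to the carrier; the buyer bears costs from that point.
Already in the invoice (seller's account under FCA): inland to port, export clearance — exclude.
CIF value = FCA price + origin terminal + freight + insurance = 85931.41 + 491.56 + 5995.00 + 505.16 = 92923.13
Import duty = 92923.13 × 9% = 8363.08
Buyer bears: origin terminal 491.56 + freight 5995.00 + insurance 505.16 + destination terminal 811.50 + brokerage 158.31 + duty 8363.08 = 16324.61
Landed cost = invoice 85931.41 + 16324.61 = 102256.02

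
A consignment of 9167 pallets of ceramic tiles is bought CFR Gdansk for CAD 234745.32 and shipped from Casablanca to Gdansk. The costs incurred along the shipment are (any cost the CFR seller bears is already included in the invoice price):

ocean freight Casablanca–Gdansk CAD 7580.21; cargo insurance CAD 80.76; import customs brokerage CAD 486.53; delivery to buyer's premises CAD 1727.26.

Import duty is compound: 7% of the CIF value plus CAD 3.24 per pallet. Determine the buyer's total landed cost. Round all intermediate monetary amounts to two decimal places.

CFR: the seller pays costs through ocean freight to the destination port, but not insurance.
Already in the invoice (seller's account under CFR): freight — exclude.
CIF value = CFR price + insurance = 234745.32 + 80.76 = 234826.08
Ad valorem component: 234826.08 × 7% = 16437.83
Specific component: 9167 × 3.24 = 29701.08
Import duty = 16437.83 + 29701.08 = 46138.91
Buyer bears: insurance 80.76 + brokerage 486.53 + delivery 1727.26 + duty 46138.91 = 48433.46
Landed cost = invoice 234745.32 + 48433.46 = 283178.78

Total landed cost: CAD 283178.78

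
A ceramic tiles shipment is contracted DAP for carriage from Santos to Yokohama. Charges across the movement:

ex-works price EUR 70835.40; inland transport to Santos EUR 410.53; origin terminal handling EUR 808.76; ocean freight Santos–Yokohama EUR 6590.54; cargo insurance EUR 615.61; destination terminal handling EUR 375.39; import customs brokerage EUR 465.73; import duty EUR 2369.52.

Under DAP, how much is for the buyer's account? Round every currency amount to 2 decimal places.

DAP: the seller bears all costs to the named destination except import duty and clearance.
Seller's account: goods 70835.40 + inland to port 410.53 + origin terminal 808.76 + freight 6590.54 + insurance 615.61 + destination terminal 375.39 = 79636.23
Buyer's account: brokerage 465.73 + duty 2369.52 = 2835.25

Buyer's account: EUR 2835.25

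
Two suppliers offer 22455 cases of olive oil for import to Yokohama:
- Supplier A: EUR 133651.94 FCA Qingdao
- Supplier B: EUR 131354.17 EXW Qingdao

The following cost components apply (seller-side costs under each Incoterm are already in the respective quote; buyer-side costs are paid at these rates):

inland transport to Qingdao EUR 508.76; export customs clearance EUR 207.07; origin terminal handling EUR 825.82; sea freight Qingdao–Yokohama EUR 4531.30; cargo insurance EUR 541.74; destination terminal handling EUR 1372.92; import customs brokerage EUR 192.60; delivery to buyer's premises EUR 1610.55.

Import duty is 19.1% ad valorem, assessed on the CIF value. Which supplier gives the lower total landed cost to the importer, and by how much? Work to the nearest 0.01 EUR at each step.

Supplier B is cheaper by EUR 1884.09

Supplier A (FCA):
CIF value = FCA price + origin terminal + freight + insurance = 133651.94 + 825.82 + 4531.30 + 541.74 = 139550.80
Import duty = 139550.80 × 19.1% = 26654.20
Buyer bears (A): 825.82 + 4531.30 + 541.74 + 1372.92 + 192.60 + 1610.55 = 9074.93
Landed cost (A) = invoice 133651.94 + 9074.93 + duty 26654.20 = 169381.07
Supplier B (EXW):
CIF value = EXW price + inland to port + export clearance + origin terminal + freight + insurance = 131354.17 + 508.76 + 207.07 + 825.82 + 4531.30 + 541.74 = 137968.86
Import duty = 137968.86 × 19.1% = 26352.05
Buyer bears (B): 508.76 + 207.07 + 825.82 + 4531.30 + 541.74 + 1372.92 + 192.60 + 1610.55 = 9790.76
Landed cost (B) = invoice 131354.17 + 9790.76 + duty 26352.05 = 167496.98
Difference = |169381.07 − 167496.98| = 1884.09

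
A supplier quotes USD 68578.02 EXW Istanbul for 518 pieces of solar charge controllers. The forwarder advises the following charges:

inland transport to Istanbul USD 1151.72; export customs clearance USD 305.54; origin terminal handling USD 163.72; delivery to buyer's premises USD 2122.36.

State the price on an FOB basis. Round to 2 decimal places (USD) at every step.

Not relevant to the conversion: delivery — on the buyer under both terms; not part of either seller's price.
From EXW to FOB, the seller additionally bears: inland to port, export clearance, origin terminal.
FOB price = 68578.02 + 1151.72 + 305.54 + 163.72 = 70199.00

FOB price: USD 70199.00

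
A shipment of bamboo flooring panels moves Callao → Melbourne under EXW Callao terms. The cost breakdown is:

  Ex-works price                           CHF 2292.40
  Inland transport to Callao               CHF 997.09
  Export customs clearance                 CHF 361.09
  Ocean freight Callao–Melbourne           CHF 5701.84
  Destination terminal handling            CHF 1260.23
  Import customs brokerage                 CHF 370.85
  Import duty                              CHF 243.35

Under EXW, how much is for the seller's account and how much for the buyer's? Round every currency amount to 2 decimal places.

EXW: the seller makes goods available at their premises; the buyer bears all onward costs.
Seller's account: goods 2292.40 = 2292.40
Buyer's account: inland to port 997.09 + export clearance 361.09 + freight 5701.84 + destination terminal 1260.23 + brokerage 370.85 + duty 243.35 = 8934.45

Seller: CHF 2292.40; buyer: CHF 8934.45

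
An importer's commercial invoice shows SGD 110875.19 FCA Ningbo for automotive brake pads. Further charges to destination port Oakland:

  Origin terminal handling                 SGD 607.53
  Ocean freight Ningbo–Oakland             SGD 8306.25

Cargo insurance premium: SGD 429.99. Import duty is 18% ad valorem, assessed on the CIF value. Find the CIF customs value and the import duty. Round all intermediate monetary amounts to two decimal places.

CIF = FCA price + pre-shipment costs + freight + insurance
CIF = 110875.19 + 607.53 + 8306.25 + 429.99 = 120218.96
Import duty = 120218.96 × 18% = 21639.41

CIF value: SGD 120218.96; import duty: SGD 21639.41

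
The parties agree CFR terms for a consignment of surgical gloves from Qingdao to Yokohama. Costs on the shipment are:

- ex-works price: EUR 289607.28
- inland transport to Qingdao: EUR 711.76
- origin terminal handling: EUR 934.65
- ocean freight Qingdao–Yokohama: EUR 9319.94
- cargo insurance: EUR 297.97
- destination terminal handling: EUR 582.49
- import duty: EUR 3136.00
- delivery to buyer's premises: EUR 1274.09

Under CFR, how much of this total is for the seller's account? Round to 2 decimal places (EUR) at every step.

CFR: the seller pays costs through ocean freight to the destination port, but not insurance.
Seller's account: goods 289607.28 + inland to port 711.76 + origin terminal 934.65 + freight 9319.94 = 300573.63
Buyer's account: insurance 297.97 + destination terminal 582.49 + duty 3136.00 + delivery 1274.09 = 5290.55

Seller's account: EUR 300573.63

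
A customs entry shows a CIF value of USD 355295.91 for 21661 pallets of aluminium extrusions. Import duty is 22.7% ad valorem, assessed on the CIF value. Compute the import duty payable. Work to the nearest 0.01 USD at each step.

Import duty: USD 80652.17

Import duty = 355295.91 × 22.7% = 80652.17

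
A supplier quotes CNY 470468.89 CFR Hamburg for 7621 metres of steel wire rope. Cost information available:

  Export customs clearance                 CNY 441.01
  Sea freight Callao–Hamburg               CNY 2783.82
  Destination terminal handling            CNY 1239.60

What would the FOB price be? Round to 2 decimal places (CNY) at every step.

Not relevant to the conversion: export clearance — on the seller under both CFR and FOB; already in the CFR price and stays in the FOB price. destination terminal — on the buyer under both terms; not part of either seller's price.
From CFR to FOB, the seller no longer bears: freight.
FOB price = 470468.89 − 2783.82 = 467685.07

FOB price: CNY 467685.07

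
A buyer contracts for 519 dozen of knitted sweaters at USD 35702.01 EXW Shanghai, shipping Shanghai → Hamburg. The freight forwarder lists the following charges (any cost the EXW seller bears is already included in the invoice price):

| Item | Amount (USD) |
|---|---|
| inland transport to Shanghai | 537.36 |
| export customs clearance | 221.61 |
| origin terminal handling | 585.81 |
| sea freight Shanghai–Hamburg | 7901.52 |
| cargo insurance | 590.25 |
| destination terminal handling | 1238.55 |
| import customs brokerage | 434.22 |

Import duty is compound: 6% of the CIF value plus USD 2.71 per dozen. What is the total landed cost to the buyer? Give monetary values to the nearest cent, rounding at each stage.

Total landed cost: USD 51350.13

EXW: the seller makes goods available at their premises; the buyer bears all onward costs.
CIF value = EXW price + inland to port + export clearance + origin terminal + freight + insurance = 35702.01 + 537.36 + 221.61 + 585.81 + 7901.52 + 590.25 = 45538.56
Ad valorem component: 45538.56 × 6% = 2732.31
Specific component: 519 × 2.71 = 1406.49
Import duty = 2732.31 + 1406.49 = 4138.80
Buyer bears: inland to port 537.36 + export clearance 221.61 + origin terminal 585.81 + freight 7901.52 + insurance 590.25 + destination terminal 1238.55 + brokerage 434.22 + duty 4138.80 = 15648.12
Landed cost = invoice 35702.01 + 15648.12 = 51350.13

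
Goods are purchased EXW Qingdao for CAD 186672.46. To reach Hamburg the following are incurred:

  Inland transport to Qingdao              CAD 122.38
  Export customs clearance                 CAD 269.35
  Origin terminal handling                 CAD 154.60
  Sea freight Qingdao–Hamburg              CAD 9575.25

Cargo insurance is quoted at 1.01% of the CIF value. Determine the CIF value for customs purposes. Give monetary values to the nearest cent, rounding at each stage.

Let C be the CIF value. C = EXW price + pre-shipment costs + freight + 1.01% × C
C − 1.01% × C = 186672.46 + 122.38 + 269.35 + 154.60 + 9575.25
0.9899 × C = 196794.04
C = 196794.04 / 0.9899 = 198801.94
Insurance premium = 1.01% × 198801.94 = 2007.90

CIF value: CAD 198801.94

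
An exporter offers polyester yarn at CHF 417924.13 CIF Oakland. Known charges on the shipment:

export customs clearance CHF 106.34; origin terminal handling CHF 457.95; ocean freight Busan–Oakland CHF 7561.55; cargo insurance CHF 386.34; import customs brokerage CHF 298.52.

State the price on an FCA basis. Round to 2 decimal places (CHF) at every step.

Not relevant to the conversion: export clearance — on the seller under both CIF and FCA; already in the CIF price and stays in the FCA price. brokerage — on the buyer under both terms; not part of either seller's price.
From CIF to FCA, the seller no longer bears: origin terminal, freight, insurance.
FCA price = 417924.13 − 457.95 − 7561.55 − 386.34 = 409518.29

FCA price: CHF 409518.29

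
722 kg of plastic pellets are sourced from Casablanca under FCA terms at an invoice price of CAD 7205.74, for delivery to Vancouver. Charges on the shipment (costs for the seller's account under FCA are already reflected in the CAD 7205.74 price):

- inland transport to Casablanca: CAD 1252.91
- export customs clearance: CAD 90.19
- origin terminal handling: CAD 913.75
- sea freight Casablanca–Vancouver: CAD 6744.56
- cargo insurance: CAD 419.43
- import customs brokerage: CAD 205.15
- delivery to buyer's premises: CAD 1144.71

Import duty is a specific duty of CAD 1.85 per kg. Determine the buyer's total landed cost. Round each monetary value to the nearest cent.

FCA: the seller delivers export-cleared goods to the carrier; the buyer bears costs from that point.
Already in the invoice (seller's account under FCA): inland to port, export clearance — exclude.
CIF value = FCA price + origin terminal + freight + insurance = 7205.74 + 913.75 + 6744.56 + 419.43 = 15283.48
Import duty = 722 × 1.85 = 1335.70
Buyer bears: origin terminal 913.75 + freight 6744.56 + insurance 419.43 + brokerage 205.15 + delivery 1144.71 + duty 1335.70 = 10763.30
Landed cost = invoice 7205.74 + 10763.30 = 17969.04

Total landed cost: CAD 17969.04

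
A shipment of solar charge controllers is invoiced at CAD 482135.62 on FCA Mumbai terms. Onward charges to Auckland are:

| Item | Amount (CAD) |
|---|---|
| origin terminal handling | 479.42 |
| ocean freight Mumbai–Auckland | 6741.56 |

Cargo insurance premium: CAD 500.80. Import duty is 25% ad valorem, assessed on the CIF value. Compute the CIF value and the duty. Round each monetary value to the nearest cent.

CIF = FCA price + pre-shipment costs + freight + insurance
CIF = 482135.62 + 479.42 + 6741.56 + 500.80 = 489857.40
Import duty = 489857.40 × 25% = 122464.35

CIF value: CAD 489857.40; import duty: CAD 122464.35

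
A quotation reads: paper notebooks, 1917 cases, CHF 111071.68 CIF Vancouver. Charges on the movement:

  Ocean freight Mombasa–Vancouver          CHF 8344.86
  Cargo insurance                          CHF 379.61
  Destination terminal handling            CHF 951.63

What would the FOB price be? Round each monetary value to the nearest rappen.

Not relevant to the conversion: destination terminal — on the buyer under both terms; not part of either seller's price.
From CIF to FOB, the seller no longer bears: freight, insurance.
FOB price = 111071.68 − 8344.86 − 379.61 = 102347.21

FOB price: CHF 102347.21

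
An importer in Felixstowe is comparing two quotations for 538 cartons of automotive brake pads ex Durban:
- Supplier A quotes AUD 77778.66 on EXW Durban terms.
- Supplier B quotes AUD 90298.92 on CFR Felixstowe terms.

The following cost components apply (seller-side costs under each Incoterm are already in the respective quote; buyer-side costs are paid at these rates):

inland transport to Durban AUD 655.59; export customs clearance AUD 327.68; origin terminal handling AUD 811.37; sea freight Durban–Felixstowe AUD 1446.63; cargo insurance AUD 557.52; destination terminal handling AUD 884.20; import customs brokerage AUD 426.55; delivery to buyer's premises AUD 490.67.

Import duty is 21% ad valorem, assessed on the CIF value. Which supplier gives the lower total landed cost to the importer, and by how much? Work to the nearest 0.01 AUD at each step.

Supplier A is cheaper by AUD 11227.58

Supplier A (EXW):
CIF value = EXW price + inland to port + export clearance + origin terminal + freight + insurance = 77778.66 + 655.59 + 327.68 + 811.37 + 1446.63 + 557.52 = 81577.45
Import duty = 81577.45 × 21% = 17131.26
Buyer bears (A): 655.59 + 327.68 + 811.37 + 1446.63 + 557.52 + 884.20 + 426.55 + 490.67 = 5600.21
Landed cost (A) = invoice 77778.66 + 5600.21 + duty 17131.26 = 100510.13
Supplier B (CFR):
CIF value = CFR price + insurance = 90298.92 + 557.52 = 90856.44
Import duty = 90856.44 × 21% = 19079.85
Buyer bears (B): 557.52 + 884.20 + 426.55 + 490.67 = 2358.94
Landed cost (B) = invoice 90298.92 + 2358.94 + duty 19079.85 = 111737.71
Difference = |100510.13 − 111737.71| = 11227.58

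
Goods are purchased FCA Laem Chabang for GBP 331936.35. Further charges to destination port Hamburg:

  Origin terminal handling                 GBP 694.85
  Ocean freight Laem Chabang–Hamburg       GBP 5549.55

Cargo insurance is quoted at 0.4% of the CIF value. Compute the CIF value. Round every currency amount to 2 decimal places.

CIF value: GBP 339538.91

Let C be the CIF value. C = FCA price + pre-shipment costs + freight + 0.4% × C
C − 0.4% × C = 331936.35 + 694.85 + 5549.55
0.996 × C = 338180.75
C = 338180.75 / 0.996 = 339538.91
Insurance premium = 0.4% × 339538.91 = 1358.16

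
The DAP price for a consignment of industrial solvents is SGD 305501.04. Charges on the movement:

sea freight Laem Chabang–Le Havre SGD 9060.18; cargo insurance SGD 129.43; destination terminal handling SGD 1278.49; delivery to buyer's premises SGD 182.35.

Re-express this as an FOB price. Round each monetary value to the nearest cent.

FOB price: SGD 294850.59

From DAP to FOB, the seller no longer bears: freight, insurance, destination terminal, delivery.
FOB price = 305501.04 − 9060.18 − 129.43 − 1278.49 − 182.35 = 294850.59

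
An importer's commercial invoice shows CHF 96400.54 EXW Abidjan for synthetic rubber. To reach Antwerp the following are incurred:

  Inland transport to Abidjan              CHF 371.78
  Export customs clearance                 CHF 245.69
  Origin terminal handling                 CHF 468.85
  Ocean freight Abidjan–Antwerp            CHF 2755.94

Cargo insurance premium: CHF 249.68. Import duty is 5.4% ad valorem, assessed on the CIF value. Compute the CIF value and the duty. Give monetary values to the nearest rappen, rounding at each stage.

CIF value: CHF 100492.48; import duty: CHF 5426.59

CIF = EXW price + pre-shipment costs + freight + insurance
CIF = 96400.54 + 371.78 + 245.69 + 468.85 + 2755.94 + 249.68 = 100492.48
Import duty = 100492.48 × 5.4% = 5426.59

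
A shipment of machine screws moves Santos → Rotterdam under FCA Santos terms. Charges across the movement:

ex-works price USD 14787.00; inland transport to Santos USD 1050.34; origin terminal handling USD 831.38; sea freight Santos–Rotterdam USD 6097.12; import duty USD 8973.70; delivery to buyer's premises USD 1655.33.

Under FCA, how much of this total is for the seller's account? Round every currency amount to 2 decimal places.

Seller's account: USD 15837.34

FCA: the seller delivers export-cleared goods to the carrier; the buyer bears costs from that point.
Seller's account: goods 14787.00 + inland to port 1050.34 = 15837.34
Buyer's account: origin terminal 831.38 + freight 6097.12 + duty 8973.70 + delivery 1655.33 = 17557.53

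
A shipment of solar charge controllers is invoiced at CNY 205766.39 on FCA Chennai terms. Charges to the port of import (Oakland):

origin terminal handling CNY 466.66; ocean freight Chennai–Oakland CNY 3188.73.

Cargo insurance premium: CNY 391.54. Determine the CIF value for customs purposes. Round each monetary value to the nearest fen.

CIF value: CNY 209813.32

CIF = FCA price + pre-shipment costs + freight + insurance
CIF = 205766.39 + 466.66 + 3188.73 + 391.54 = 209813.32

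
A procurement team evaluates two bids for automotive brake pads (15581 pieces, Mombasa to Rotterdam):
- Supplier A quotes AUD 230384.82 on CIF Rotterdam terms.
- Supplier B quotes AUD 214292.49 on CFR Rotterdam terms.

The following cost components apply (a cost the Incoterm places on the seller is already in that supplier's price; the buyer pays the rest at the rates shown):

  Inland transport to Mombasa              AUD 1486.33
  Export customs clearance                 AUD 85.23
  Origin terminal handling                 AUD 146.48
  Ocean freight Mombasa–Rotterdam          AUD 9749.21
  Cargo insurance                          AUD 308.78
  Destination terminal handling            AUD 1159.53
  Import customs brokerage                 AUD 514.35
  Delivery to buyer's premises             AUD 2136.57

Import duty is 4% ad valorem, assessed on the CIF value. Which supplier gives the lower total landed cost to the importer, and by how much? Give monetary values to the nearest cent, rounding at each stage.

Supplier B is cheaper by AUD 16414.89

Supplier A (CIF):
The CIF price already equals the CIF value: 230384.82
Import duty = 230384.82 × 4% = 9215.39
Buyer bears (A): 1159.53 + 514.35 + 2136.57 = 3810.45
Landed cost (A) = invoice 230384.82 + 3810.45 + duty 9215.39 = 243410.66
Supplier B (CFR):
CIF value = CFR price + insurance = 214292.49 + 308.78 = 214601.27
Import duty = 214601.27 × 4% = 8584.05
Buyer bears (B): 308.78 + 1159.53 + 514.35 + 2136.57 = 4119.23
Landed cost (B) = invoice 214292.49 + 4119.23 + duty 8584.05 = 226995.77
Difference = |243410.66 − 226995.77| = 16414.89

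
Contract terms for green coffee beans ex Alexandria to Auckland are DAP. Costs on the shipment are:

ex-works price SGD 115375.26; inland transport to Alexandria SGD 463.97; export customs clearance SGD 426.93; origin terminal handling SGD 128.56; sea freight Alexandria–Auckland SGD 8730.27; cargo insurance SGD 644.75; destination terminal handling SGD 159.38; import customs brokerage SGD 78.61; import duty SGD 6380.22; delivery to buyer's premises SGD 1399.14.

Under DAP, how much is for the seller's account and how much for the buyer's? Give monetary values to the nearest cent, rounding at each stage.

DAP: the seller bears all costs to the named destination except import duty and clearance.
Seller's account: goods 115375.26 + inland to port 463.97 + export clearance 426.93 + origin terminal 128.56 + freight 8730.27 + insurance 644.75 + destination terminal 159.38 + delivery 1399.14 = 127328.26
Buyer's account: brokerage 78.61 + duty 6380.22 = 6458.83

Seller: SGD 127328.26; buyer: SGD 6458.83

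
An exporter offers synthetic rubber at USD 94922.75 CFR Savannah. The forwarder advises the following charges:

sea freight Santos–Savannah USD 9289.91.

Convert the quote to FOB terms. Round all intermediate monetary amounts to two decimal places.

From CFR to FOB, the seller no longer bears: freight.
FOB price = 94922.75 − 9289.91 = 85632.84

FOB price: USD 85632.84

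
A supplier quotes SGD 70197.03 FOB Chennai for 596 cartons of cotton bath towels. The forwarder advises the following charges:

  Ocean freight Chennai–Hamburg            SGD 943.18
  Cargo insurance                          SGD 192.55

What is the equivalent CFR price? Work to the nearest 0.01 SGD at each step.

Not relevant to the conversion: insurance — on the buyer under both terms; not part of either seller's price.
From FOB to CFR, the seller additionally bears: freight.
CFR price = 70197.03 + 943.18 = 71140.21

CFR price: SGD 71140.21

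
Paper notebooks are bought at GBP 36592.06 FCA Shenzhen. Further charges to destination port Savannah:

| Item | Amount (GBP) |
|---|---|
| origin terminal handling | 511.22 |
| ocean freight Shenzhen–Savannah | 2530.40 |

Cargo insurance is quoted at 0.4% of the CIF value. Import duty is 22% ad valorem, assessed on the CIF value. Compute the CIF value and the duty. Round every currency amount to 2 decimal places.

CIF value: GBP 39792.85; import duty: GBP 8754.43

Let C be the CIF value. C = FCA price + pre-shipment costs + freight + 0.4% × C
C − 0.4% × C = 36592.06 + 511.22 + 2530.40
0.996 × C = 39633.68
C = 39633.68 / 0.996 = 39792.85
Insurance premium = 0.4% × 39792.85 = 159.17
Import duty = 39792.85 × 22% = 8754.43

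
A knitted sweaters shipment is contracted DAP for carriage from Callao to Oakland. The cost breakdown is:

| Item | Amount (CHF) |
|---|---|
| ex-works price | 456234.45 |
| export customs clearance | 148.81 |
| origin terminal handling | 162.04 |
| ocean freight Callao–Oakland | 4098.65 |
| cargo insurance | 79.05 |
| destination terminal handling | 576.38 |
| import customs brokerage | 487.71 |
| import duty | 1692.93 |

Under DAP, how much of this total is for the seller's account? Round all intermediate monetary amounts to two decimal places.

Seller's account: CHF 461299.38

DAP: the seller bears all costs to the named destination except import duty and clearance.
Seller's account: goods 456234.45 + export clearance 148.81 + origin terminal 162.04 + freight 4098.65 + insurance 79.05 + destination terminal 576.38 = 461299.38
Buyer's account: brokerage 487.71 + duty 1692.93 = 2180.64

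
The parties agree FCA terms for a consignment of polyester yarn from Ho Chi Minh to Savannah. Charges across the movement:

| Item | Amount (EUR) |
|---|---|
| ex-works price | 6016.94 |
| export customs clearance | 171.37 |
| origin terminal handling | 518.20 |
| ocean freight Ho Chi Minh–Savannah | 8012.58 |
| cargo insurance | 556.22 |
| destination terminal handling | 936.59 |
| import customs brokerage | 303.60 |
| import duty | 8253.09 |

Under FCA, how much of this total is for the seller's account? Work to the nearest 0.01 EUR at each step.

Seller's account: EUR 6188.31

FCA: the seller delivers export-cleared goods to the carrier; the buyer bears costs from that point.
Seller's account: goods 6016.94 + export clearance 171.37 = 6188.31
Buyer's account: origin terminal 518.20 + freight 8012.58 + insurance 556.22 + destination terminal 936.59 + brokerage 303.60 + duty 8253.09 = 18580.28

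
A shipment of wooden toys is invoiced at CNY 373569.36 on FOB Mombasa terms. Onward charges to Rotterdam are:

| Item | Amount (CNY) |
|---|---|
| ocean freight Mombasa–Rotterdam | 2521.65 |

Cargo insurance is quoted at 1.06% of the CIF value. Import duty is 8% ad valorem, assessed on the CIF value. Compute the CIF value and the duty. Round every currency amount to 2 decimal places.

CIF value: CNY 380120.29; import duty: CNY 30409.62

Let C be the CIF value. C = FOB price + freight + 1.06% × C
C − 1.06% × C = 373569.36 + 2521.65
0.9894 × C = 376091.01
C = 376091.01 / 0.9894 = 380120.29
Insurance premium = 1.06% × 380120.29 = 4029.28
Import duty = 380120.29 × 8% = 30409.62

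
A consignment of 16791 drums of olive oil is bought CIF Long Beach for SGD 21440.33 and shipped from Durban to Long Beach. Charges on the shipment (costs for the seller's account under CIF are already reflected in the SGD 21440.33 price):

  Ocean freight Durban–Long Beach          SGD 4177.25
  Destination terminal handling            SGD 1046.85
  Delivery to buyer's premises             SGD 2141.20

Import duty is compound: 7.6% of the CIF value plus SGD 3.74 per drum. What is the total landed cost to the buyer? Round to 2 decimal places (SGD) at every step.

Total landed cost: SGD 89056.19

CIF: the seller pays costs through ocean freight and marine insurance to the destination port.
Already in the invoice (seller's account under CIF): freight — exclude.
The CIF price already equals the CIF value: 21440.33
Ad valorem component: 21440.33 × 7.6% = 1629.47
Specific component: 16791 × 3.74 = 62798.34
Import duty = 1629.47 + 62798.34 = 64427.81
Buyer bears: destination terminal 1046.85 + delivery 2141.20 + duty 64427.81 = 67615.86
Landed cost = invoice 21440.33 + 67615.86 = 89056.19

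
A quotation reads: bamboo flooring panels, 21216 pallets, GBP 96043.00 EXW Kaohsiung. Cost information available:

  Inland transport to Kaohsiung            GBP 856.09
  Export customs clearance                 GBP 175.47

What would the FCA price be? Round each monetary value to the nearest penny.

From EXW to FCA, the seller additionally bears: inland to port, export clearance.
FCA price = 96043.00 + 856.09 + 175.47 = 97074.56

FCA price: GBP 97074.56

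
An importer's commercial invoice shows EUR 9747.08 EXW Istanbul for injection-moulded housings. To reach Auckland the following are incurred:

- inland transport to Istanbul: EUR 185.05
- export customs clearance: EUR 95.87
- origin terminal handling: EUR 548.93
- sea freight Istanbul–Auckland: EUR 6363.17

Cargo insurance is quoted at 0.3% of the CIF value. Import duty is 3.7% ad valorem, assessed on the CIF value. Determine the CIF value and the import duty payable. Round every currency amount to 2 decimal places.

CIF value: EUR 16991.07; import duty: EUR 628.67

Let C be the CIF value. C = EXW price + pre-shipment costs + freight + 0.3% × C
C − 0.3% × C = 9747.08 + 185.05 + 95.87 + 548.93 + 6363.17
0.997 × C = 16940.10
C = 16940.10 / 0.997 = 16991.07
Insurance premium = 0.3% × 16991.07 = 50.97
Import duty = 16991.07 × 3.7% = 628.67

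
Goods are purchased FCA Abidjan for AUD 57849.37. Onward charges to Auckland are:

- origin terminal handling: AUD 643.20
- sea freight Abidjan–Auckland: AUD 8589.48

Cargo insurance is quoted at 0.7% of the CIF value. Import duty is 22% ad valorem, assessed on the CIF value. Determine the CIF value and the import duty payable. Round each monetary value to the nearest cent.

CIF value: AUD 67554.93; import duty: AUD 14862.08

Let C be the CIF value. C = FCA price + pre-shipment costs + freight + 0.7% × C
C − 0.7% × C = 57849.37 + 643.20 + 8589.48
0.993 × C = 67082.05
C = 67082.05 / 0.993 = 67554.93
Insurance premium = 0.7% × 67554.93 = 472.88
Import duty = 67554.93 × 22% = 14862.08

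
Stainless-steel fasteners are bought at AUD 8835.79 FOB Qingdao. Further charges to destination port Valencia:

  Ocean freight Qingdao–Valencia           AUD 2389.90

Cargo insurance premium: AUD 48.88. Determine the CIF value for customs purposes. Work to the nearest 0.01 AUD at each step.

CIF value: AUD 11274.57

CIF = FOB price + freight + insurance
CIF = 8835.79 + 2389.90 + 48.88 = 11274.57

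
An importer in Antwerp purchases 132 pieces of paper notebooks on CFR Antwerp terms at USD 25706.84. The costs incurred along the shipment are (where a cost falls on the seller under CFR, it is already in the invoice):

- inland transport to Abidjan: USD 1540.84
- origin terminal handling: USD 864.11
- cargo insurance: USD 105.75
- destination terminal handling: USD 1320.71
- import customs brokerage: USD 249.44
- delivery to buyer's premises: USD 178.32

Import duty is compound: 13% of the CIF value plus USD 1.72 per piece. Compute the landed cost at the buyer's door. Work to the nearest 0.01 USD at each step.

Total landed cost: USD 31143.74

CFR: the seller pays costs through ocean freight to the destination port, but not insurance.
Already in the invoice (seller's account under CFR): inland to port, origin terminal — exclude.
CIF value = CFR price + insurance = 25706.84 + 105.75 = 25812.59
Ad valorem component: 25812.59 × 13% = 3355.64
Specific component: 132 × 1.72 = 227.04
Import duty = 3355.64 + 227.04 = 3582.68
Buyer bears: insurance 105.75 + destination terminal 1320.71 + brokerage 249.44 + delivery 178.32 + duty 3582.68 = 5436.90
Landed cost = invoice 25706.84 + 5436.90 = 31143.74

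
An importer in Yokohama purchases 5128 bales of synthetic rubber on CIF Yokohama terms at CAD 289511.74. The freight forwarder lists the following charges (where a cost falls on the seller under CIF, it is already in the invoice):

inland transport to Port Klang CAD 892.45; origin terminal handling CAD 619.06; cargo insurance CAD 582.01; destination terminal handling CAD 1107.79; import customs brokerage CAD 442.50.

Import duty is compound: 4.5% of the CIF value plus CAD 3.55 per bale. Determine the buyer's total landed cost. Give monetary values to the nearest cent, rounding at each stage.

Total landed cost: CAD 322294.46

CIF: the seller pays costs through ocean freight and marine insurance to the destination port.
Already in the invoice (seller's account under CIF): inland to port, origin terminal, insurance — exclude.
The CIF price already equals the CIF value: 289511.74
Ad valorem component: 289511.74 × 4.5% = 13028.03
Specific component: 5128 × 3.55 = 18204.40
Import duty = 13028.03 + 18204.40 = 31232.43
Buyer bears: destination terminal 1107.79 + brokerage 442.50 + duty 31232.43 = 32782.72
Landed cost = invoice 289511.74 + 32782.72 = 322294.46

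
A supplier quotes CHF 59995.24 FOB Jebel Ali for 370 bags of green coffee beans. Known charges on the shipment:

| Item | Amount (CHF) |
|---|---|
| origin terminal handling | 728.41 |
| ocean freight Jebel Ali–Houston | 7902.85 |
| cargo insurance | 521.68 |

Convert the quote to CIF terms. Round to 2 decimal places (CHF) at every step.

Not relevant to the conversion: origin terminal — on the seller under both FOB and CIF; already in the FOB price and stays in the CIF price.
From FOB to CIF, the seller additionally bears: freight, insurance.
CIF price = 59995.24 + 7902.85 + 521.68 = 68419.77

CIF price: CHF 68419.77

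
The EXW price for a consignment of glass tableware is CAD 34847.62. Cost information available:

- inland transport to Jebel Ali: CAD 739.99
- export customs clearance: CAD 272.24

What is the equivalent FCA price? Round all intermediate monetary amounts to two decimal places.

From EXW to FCA, the seller additionally bears: inland to port, export clearance.
FCA price = 34847.62 + 739.99 + 272.24 = 35859.85

FCA price: CAD 35859.85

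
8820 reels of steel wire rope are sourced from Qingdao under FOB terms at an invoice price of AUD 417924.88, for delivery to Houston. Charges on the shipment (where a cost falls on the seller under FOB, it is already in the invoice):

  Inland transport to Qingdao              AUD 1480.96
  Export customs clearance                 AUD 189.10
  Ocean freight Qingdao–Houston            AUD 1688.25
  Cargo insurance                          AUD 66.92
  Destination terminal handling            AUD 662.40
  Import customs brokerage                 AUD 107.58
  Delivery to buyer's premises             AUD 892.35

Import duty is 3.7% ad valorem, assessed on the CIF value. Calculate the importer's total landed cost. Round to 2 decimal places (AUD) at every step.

Total landed cost: AUD 436870.54

FOB: the seller bears costs until goods are on board at the origin port; the buyer bears freight, insurance and all costs thereafter.
Already in the invoice (seller's account under FOB): inland to port, export clearance — exclude.
CIF value = FOB price + freight + insurance = 417924.88 + 1688.25 + 66.92 = 419680.05
Import duty = 419680.05 × 3.7% = 15528.16
Buyer bears: freight 1688.25 + insurance 66.92 + destination terminal 662.40 + brokerage 107.58 + delivery 892.35 + duty 15528.16 = 18945.66
Landed cost = invoice 417924.88 + 18945.66 = 436870.54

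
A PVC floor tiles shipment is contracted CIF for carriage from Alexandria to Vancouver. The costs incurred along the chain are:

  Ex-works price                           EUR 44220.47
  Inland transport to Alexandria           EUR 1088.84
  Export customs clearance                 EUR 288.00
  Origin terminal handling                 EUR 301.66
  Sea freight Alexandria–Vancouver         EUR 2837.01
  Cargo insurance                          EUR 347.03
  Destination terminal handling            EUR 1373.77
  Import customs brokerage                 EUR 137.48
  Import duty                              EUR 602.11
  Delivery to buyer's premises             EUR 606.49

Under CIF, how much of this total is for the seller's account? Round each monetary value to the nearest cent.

CIF: the seller pays costs through ocean freight and marine insurance to the destination port.
Seller's account: goods 44220.47 + inland to port 1088.84 + export clearance 288.00 + origin terminal 301.66 + freight 2837.01 + insurance 347.03 = 49083.01
Buyer's account: destination terminal 1373.77 + brokerage 137.48 + duty 602.11 + delivery 606.49 = 2719.85

Seller's account: EUR 49083.01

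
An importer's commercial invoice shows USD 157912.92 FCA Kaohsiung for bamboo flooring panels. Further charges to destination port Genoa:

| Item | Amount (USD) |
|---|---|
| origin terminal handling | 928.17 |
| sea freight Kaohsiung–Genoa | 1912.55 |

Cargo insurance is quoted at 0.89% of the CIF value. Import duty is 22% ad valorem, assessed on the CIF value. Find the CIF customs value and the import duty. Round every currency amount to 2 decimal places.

CIF value: USD 162197.20; import duty: USD 35683.38

Let C be the CIF value. C = FCA price + pre-shipment costs + freight + 0.89% × C
C − 0.89% × C = 157912.92 + 928.17 + 1912.55
0.9911 × C = 160753.64
C = 160753.64 / 0.9911 = 162197.20
Insurance premium = 0.89% × 162197.20 = 1443.56
Import duty = 162197.20 × 22% = 35683.38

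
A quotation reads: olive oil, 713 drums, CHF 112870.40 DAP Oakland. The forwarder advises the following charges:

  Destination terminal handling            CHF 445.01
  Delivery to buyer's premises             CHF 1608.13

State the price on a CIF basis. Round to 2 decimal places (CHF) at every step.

CIF price: CHF 110817.26

From DAP to CIF, the seller no longer bears: destination terminal, delivery.
CIF price = 112870.40 − 445.01 − 1608.13 = 110817.26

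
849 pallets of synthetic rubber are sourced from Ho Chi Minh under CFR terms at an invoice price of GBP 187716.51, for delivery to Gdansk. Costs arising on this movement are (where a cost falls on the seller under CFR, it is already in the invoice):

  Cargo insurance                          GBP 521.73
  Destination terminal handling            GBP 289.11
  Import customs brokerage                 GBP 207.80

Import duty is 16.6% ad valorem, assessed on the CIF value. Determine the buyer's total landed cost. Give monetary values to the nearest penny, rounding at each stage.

Total landed cost: GBP 219982.70

CFR: the seller pays costs through ocean freight to the destination port, but not insurance.
CIF value = CFR price + insurance = 187716.51 + 521.73 = 188238.24
Import duty = 188238.24 × 16.6% = 31247.55
Buyer bears: insurance 521.73 + destination terminal 289.11 + brokerage 207.80 + duty 31247.55 = 32266.19
Landed cost = invoice 187716.51 + 32266.19 = 219982.70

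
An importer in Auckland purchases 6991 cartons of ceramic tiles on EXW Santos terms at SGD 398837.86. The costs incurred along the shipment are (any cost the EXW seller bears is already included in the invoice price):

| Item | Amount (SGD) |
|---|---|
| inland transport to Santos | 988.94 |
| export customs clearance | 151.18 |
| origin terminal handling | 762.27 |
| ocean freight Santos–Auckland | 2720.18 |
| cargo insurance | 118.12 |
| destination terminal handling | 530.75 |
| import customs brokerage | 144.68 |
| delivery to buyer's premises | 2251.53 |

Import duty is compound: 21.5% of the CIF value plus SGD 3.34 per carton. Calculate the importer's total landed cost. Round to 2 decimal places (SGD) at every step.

Total landed cost: SGD 516624.84

EXW: the seller makes goods available at their premises; the buyer bears all onward costs.
CIF value = EXW price + inland to port + export clearance + origin terminal + freight + insurance = 398837.86 + 988.94 + 151.18 + 762.27 + 2720.18 + 118.12 = 403578.55
Ad valorem component: 403578.55 × 21.5% = 86769.39
Specific component: 6991 × 3.34 = 23349.94
Import duty = 86769.39 + 23349.94 = 110119.33
Buyer bears: inland to port 988.94 + export clearance 151.18 + origin terminal 762.27 + freight 2720.18 + insurance 118.12 + destination terminal 530.75 + brokerage 144.68 + delivery 2251.53 + duty 110119.33 = 117786.98
Landed cost = invoice 398837.86 + 117786.98 = 516624.84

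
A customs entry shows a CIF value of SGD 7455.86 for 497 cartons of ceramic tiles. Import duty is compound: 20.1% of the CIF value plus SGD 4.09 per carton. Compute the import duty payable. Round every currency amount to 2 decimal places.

Import duty: SGD 3531.36

Ad valorem component: 7455.86 × 20.1% = 1498.63
Specific component: 497 × 4.09 = 2032.73
Import duty = 1498.63 + 2032.73 = 3531.36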